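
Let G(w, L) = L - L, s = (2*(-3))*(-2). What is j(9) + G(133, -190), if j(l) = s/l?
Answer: 4/3 ≈ 1.3333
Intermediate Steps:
s = 12 (s = -6*(-2) = 12)
G(w, L) = 0
j(l) = 12/l
j(9) + G(133, -190) = 12/9 + 0 = 12*(⅑) + 0 = 4/3 + 0 = 4/3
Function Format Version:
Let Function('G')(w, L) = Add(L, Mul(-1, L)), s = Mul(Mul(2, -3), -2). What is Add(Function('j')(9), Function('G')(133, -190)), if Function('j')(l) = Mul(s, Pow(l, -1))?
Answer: Rational(4, 3) ≈ 1.3333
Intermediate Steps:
s = 12 (s = Mul(-6, -2) = 12)
Function('G')(w, L) = 0
Function('j')(l) = Mul(12, Pow(l, -1))
Add(Function('j')(9), Function('G')(133, -190)) = Add(Mul(12, Pow(9, -1)), 0) = Add(Mul(12, Rational(1, 9)), 0) = Add(Rational(4, 3), 0) = Rational(4, 3)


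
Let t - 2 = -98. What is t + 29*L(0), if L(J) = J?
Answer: -96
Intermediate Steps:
t = -96 (t = 2 - 98 = -96)
t + 29*L(0) = -96 + 29*0 = -96 + 0 = -96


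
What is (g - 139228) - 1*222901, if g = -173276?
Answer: -535405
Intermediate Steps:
(g - 139228) - 1*222901 = (-173276 - 139228) - 1*222901 = -312504 - 222901 = -535405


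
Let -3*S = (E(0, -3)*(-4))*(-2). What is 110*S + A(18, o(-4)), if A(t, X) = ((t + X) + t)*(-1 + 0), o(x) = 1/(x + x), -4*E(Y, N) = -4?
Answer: -7901/24 ≈ -329.21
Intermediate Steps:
E(Y, N) = 1 (E(Y, N) = -¼*(-4) = 1)
S = -8/3 (S = -1*(-4)*(-2)/3 = -(-4)*(-2)/3 = -⅓*8 = -8/3 ≈ -2.6667)
o(x) = 1/(2*x)
A(t, X) = -X - 2*t (A(t, X) = ((X + t) + t)*(-1) = (X + 2*t)*(-1) = -X - 2*t)
110*S + A(18, o(-4)) = 110*(-8/3) + (-1/(2*(-4)) - 2*18) = -880/3 + (-(-1)/(2*4) - 36) = -880/3 + (-1*(-⅛) - 36) = -880/3 + (⅛ - 36) = -880/3 - 287/8 = -7901/24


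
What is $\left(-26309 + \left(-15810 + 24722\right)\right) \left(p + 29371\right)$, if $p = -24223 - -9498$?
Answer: $-254796462$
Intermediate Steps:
$p = -14725$ ($p = -24223 + 9498 = -14725$)
$\left(-26309 + \left(-15810 + 24722\right)\right) \left(p + 29371\right) = \left(-26309 + \left(-15810 + 24722\right)\right) \left(-14725 + 29371\right) = \left(-26309 + 8912\right) 14646 = \left(-17397\right) 14646 = -254796462$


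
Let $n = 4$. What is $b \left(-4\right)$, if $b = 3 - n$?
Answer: $4$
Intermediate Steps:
$b = -1$ ($b = 3 - 4 = -1$)
$b \left(-4\right) = \left(-1\right) \left(-4\right) = 4$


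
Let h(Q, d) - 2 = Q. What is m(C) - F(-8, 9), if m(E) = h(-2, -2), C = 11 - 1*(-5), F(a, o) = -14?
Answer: 14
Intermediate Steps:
h(Q, d) = 2 + Q
C = 16 (C = 11 + 5 = 16)
m(E) = 0 (m(E) = 2 - 2 = 0)
m(C) - F(-8, 9) = 0 - 1*(-14) = 0 + 14 = 14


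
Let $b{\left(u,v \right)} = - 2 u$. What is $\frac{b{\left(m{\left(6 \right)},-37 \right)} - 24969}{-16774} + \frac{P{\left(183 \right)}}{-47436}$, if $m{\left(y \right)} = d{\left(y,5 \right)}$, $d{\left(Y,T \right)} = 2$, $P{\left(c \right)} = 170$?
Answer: $\frac{147720956}{99461433} \approx 1.4852$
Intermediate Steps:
$m{\left(y \right)} = 2$
$\frac{b{\left(m{\left(6 \right)},-37 \right)} - 24969}{-16774} + \frac{P{\left(183 \right)}}{-47436} = \frac{\left(-2\right) 2 - 24969}{-16774} + \frac{170}{-47436} = \left(-4 - 24969\right) \left(- \frac{1}{16774}\right) + 170 \left(- \frac{1}{47436}\right) = \left(-24973\right) \left(- \frac{1}{16774}\right) - \frac{85}{23718} = \frac{24973}{16774} - \frac{85}{23718} = \frac{147720956}{99461433}$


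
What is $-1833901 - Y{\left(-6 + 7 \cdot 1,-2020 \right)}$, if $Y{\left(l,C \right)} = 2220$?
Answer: $-1836121$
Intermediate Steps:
$-1833901 - Y{\left(-6 + 7 \cdot 1,-2020 \right)} = -1833901 - 2220 = -1836121$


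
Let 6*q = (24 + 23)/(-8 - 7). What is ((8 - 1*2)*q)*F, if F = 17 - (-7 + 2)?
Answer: -1034/15 ≈ -68.933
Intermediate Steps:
q = -47/90 (q = ((24 + 23)/(-8 - 7))/6 = (47/(-15))/6 = (47*(-1/15))/6 = (⅙)*(-47/15) = -47/90 ≈ -0.52222)
F = 22 (F = 17 - 1*(-5) = 17 + 5 = 22)
((8 - 1*2)*q)*F = ((8 - 1*2)*(-47/90))*22 = ((8 - 2)*(-47/90))*22 = (6*(-47/90))*22 = -47/15*22 = -1034/15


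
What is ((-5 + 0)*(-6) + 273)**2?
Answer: 91809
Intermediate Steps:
((-5 + 0)*(-6) + 273)**2 = (-5*(-6) + 273)**2 = (30 + 273)**2 = 303**2 = 91809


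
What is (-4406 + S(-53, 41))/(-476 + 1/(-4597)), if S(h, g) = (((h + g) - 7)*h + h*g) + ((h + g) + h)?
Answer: 8637763/729391 ≈ 11.842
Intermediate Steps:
S(h, g) = g + 2*h + g*h + h*(-7 + g + h) (S(h, g) = (((g + h) - 7)*h + g*h) + ((g + h) + h) = ((-7 + g + h)*h + g*h) + (g + 2*h) = (h*(-7 + g + h) + g*h) + (g + 2*h) = (g*h + h*(-7 + g + h)) + (g + 2*h) = g + 2*h + g*h + h*(-7 + g + h))
(-4406 + S(-53, 41))/(-476 + 1/(-4597)) = (-4406 + (41 + (-53)² - 5*(-53) + 2*41*(-53)))/(-476 + 1/(-4597)) = (-4406 + (41 + 2809 + 265 - 4346))/(-476 - 1/4597) = (-4406 - 1231)/(-2188173/4597) = -5637*(-4597/2188173) = 8637763/729391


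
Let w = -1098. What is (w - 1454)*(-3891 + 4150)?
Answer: -660968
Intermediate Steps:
(w - 1454)*(-3891 + 4150) = (-1098 - 1454)*(-3891 + 4150) = -2552*259 = -660968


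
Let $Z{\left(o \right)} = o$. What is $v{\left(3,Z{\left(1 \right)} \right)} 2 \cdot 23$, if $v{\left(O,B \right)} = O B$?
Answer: $138$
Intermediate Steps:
$v{\left(O,B \right)} = B O$
$v{\left(3,Z{\left(1 \right)} \right)} 2 \cdot 23 = 1 \cdot 3 \cdot 2 \cdot 23 = 3 \cdot 2 \cdot 23 = 6 \cdot 23 = 138$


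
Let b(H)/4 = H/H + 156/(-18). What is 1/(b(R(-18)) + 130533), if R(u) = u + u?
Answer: 3/391507 ≈ 7.6627e-6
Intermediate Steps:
R(u) = 2*u
b(H) = -92/3 (b(H) = 4*(H/H + 156/(-18)) = 4*(1 + 156*(-1/18)) = 4*(1 - 26/3) = 4*(-23/3) = -92/3)
1/(b(R(-18)) + 130533) = 1/(-92/3 + 130533) = 1/(391507/3) = 3/391507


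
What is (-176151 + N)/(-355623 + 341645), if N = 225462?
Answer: -49311/13978 ≈ -3.5278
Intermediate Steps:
(-176151 + N)/(-355623 + 341645) = (-176151 + 225462)/(-355623 + 341645) = 49311/(-13978) = 49311*(-1/13978) = -49311/13978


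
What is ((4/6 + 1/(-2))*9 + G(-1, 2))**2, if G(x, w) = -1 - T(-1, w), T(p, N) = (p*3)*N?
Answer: 169/4 ≈ 42.250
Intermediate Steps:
T(p, N) = 3*N*p (T(p, N) = (3*p)*N = 3*N*p)
G(x, w) = -1 + 3*w (G(x, w) = -1 - 3*w*(-1) = -1 - (-3)*w = -1 + 3*w)
((4/6 + 1/(-2))*9 + G(-1, 2))**2 = ((4/6 + 1/(-2))*9 + (-1 + 3*2))**2 = ((4*(1/6) + 1*(-1/2))*9 + (-1 + 6))**2 = ((2/3 - 1/2)*9 + 5)**2 = ((1/6)*9 + 5)**2 = (3/2 + 5)**2 = (13/2)**2 = 169/4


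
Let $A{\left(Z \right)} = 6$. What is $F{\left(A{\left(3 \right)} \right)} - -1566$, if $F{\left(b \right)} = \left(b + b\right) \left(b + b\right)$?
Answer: $1710$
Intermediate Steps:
$F{\left(b \right)} = 4 b^{2}$ ($F{\left(b \right)} = 2 b 2 b = 4 b^{2}$)
$F{\left(A{\left(3 \right)} \right)} - -1566 = 4 \cdot 6^{2} - -1566 = 4 \cdot 36 + 1566 = 144 + 1566 = 1710$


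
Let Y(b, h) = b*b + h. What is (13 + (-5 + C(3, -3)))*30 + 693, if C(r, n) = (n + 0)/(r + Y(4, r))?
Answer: 10218/11 ≈ 928.91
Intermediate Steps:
Y(b, h) = h + b² (Y(b, h) = b² + h = h + b²)
C(r, n) = n/(16 + 2*r) (C(r, n) = (n + 0)/(r + (r + 4²)) = n/(r + (r + 16)) = n/(r + (16 + r)) = n/(16 + 2*r))
(13 + (-5 + C(3, -3)))*30 + 693 = (13 + (-5 + (½)*(-3)/(8 + 3)))*30 + 693 = (13 + (-5 + (½)*(-3)/11))*30 + 693 = (13 + (-5 + (½)*(-3)*(1/11)))*30 + 693 = (13 + (-5 - 3/22))*30 + 693 = (13 - 113/22)*30 + 693 = (173/22)*30 + 693 = 2595/11 + 693 = 10218/11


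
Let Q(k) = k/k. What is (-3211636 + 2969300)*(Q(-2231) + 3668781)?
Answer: -889077954752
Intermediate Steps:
Q(k) = 1
(-3211636 + 2969300)*(Q(-2231) + 3668781) = (-3211636 + 2969300)*(1 + 3668781) = -242336*3668782 = -889077954752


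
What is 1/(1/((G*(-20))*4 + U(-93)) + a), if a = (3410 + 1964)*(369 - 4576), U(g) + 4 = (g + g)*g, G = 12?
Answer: -16334/369285899611 ≈ -4.4231e-8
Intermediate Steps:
U(g) = -4 + 2*g**2 (U(g) = -4 + (g + g)*g = -4 + (2*g)*g = -4 + 2*g**2)
a = -22608418 (a = 5374*(-4207) = -22608418)
1/(1/((G*(-20))*4 + U(-93)) + a) = 1/(1/((12*(-20))*4 + (-4 + 2*(-93)**2)) - 22608418) = 1/(1/(-240*4 + (-4 + 2*8649)) - 22608418) = 1/(1/(-960 + (-4 + 17298)) - 22608418) = 1/(1/(-960 + 17294) - 22608418) = 1/(1/16334 - 22608418) = 1/(-369285899611/16334) = -16334/369285899611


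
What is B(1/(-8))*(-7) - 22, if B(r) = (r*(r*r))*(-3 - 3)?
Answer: -5653/256 ≈ -22.082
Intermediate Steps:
B(r) = -6*r³ (B(r) = (r*r²)*(-6) = r³*(-6) = -6*r³)
B(1/(-8))*(-7) - 22 = -6*(1/(-8))³*(-7) - 22 = -6*(-⅛)³*(-7) - 22 = -6*(-1/512)*(-7) - 22 = (3/256)*(-7) - 22 = -21/256 - 22 = -5653/256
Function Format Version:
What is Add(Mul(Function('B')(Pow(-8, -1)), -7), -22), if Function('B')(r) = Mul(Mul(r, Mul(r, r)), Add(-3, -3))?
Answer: Rational(-5653, 256) ≈ -22.082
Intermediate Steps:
Function('B')(r) = Mul(-6, Pow(r, 3)) (Function('B')(r) = Mul(Mul(r, Pow(r, 2)), -6) = Mul(Pow(r, 3), -6) = Mul(-6, Pow(r, 3)))
Add(Mul(Function('B')(Pow(-8, -1)), -7), -22) = Add(Mul(Mul(-6, Pow(Pow(-8, -1), 3)), -7), -22) = Add(Mul(Mul(-6, Pow(Rational(-1, 8), 3)), -7), -22) = Add(Mul(Mul(-6, Rational(-1, 512)), -7), -22) = Add(Mul(Rational(3, 256), -7), -22) = Add(Rational(-21, 256), -22) = Rational(-5653, 256)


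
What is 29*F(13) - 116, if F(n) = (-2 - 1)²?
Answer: 145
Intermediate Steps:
F(n) = 9 (F(n) = (-3)² = 9)
29*F(13) - 116 = 29*9 - 116 = 261 - 116 = 145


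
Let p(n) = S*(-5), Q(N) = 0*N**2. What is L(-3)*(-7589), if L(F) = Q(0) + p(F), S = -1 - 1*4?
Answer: -189725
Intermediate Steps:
S = -5 (S = -1 - 4 = -5)
Q(N) = 0
p(n) = 25 (p(n) = -5*(-5) = 25)
L(F) = 25 (L(F) = 0 + 25 = 25)
L(-3)*(-7589) = 25*(-7589) = -189725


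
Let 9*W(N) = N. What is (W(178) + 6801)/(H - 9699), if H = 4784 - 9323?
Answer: -61387/128142 ≈ -0.47905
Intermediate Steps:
H = -4539
W(N) = N/9
(W(178) + 6801)/(H - 9699) = ((1/9)*178 + 6801)/(-4539 - 9699) = (178/9 + 6801)/(-14238) = (61387/9)*(-1/14238) = -61387/128142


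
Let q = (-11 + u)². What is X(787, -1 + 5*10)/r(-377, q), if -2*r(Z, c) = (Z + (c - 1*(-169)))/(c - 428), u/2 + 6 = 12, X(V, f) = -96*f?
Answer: 1339072/69 ≈ 19407.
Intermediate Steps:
u = 12 (u = -12 + 2*12 = -12 + 24 = 12)
q = 1 (q = (-11 + 12)² = 1² = 1)
r(Z, c) = -(169 + Z + c)/(2*(-428 + c)) (r(Z, c) = -(Z + (c - 1*(-169)))/(2*(c - 428)) = -(Z + (c + 169))/(2*(-428 + c)) = -(Z + (169 + c))/(2*(-428 + c)) = -(169 + Z + c)/(2*(-428 + c)))
X(787, -1 + 5*10)/r(-377, q) = (-96*(-1 + 5*10))/(((-169 - 1*(-377) - 1*1)/(2*(-428 + 1)))) = (-96*(-1 + 50))/(((½)*(-169 + 377 - 1)/(-427))) = (-96*49)/(((½)*(-1/427)*207)) = -4704/(-207/854) = -4704*(-854/207) = 1339072/69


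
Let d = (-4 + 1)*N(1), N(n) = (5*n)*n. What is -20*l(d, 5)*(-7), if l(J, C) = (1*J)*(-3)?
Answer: 6300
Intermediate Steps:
N(n) = 5*n**2
d = -15 (d = (-4 + 1)*(5*1**2) = -15 ≈ -15.000)
l(J, C) = -3*J (l(J, C) = J*(-3) = -3*J)
-20*l(d, 5)*(-7) = -(-60)*(-15)*(-7) = -20*45*(-7) = -900*(-7) = 6300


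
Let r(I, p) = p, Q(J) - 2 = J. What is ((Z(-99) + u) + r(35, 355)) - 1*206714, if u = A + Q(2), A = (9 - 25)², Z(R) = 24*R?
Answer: -208475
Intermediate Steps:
Q(J) = 2 + J
A = 256 (A = (-16)² = 256)
u = 260 (u = 256 + (2 + 2) = 256 + 4 = 260)
((Z(-99) + u) + r(35, 355)) - 1*206714 = ((24*(-99) + 260) + 355) - 1*206714 = ((-2376 + 260) + 355) - 206714 = (-2116 + 355) - 206714 = -1761 - 206714 = -208475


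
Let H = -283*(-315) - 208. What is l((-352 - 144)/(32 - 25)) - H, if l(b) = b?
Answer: -623055/7 ≈ -89008.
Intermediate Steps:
H = 88937 (H = 89145 - 208 = 88937)
l((-352 - 144)/(32 - 25)) - H = (-352 - 144)/(32 - 25) - 1*88937 = -496/7 - 88937 = -623055/7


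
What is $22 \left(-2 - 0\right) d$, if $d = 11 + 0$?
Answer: $-484$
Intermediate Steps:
$d = 11$
$22 \left(-2 - 0\right) d = 22 \left(-2 - 0\right) 11 = 22 \left(-2 + 0\right) 11 = 22 \left(-2\right) 11 = \left(-44\right) 11 = -484$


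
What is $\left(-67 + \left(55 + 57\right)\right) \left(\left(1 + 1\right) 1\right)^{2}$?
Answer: $180$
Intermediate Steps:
$\left(-67 + \left(55 + 57\right)\right) \left(\left(1 + 1\right) 1\right)^{2} = \left(-67 + 112\right) \left(2 \cdot 1\right)^{2} = 45 \cdot 2^{2} = 45 \cdot 4 = 180$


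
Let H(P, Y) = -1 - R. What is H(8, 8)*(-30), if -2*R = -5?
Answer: 105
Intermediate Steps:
R = 5/2 (R = -½*(-5) = 5/2 ≈ 2.5000)
H(P, Y) = -7/2 (H(P, Y) = -1 - 1*5/2 = -1 - 5/2 = -7/2)
H(8, 8)*(-30) = -7/2*(-30) = 105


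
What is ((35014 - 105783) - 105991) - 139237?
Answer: -315997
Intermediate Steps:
((35014 - 105783) - 105991) - 139237 = (-70769 - 105991) - 139237 = -176760 - 139237 = -315997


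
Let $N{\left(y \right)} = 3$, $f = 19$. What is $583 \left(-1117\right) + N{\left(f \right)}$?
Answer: $-651208$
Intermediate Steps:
$583 \left(-1117\right) + N{\left(f \right)} = 583 \left(-1117\right) + 3 = -651211 + 3 = -651208$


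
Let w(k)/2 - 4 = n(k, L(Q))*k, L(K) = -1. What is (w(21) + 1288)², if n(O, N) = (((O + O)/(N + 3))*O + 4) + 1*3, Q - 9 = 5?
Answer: 404492544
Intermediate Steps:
Q = 14 (Q = 9 + 5 = 14)
n(O, N) = 7 + 2*O²/(3 + N) (n(O, N) = (((2*O)/(3 + N))*O + 4) + 3 = ((2*O/(3 + N))*O + 4) + 3 = (2*O²/(3 + N) + 4) + 3 = (4 + 2*O²/(3 + N)) + 3 = 7 + 2*O²/(3 + N))
w(k) = 8 + 2*k*(7 + k²) (w(k) = 8 + 2*(((21 + 2*k² + 7*(-1))/(3 - 1))*k) = 8 + 2*(((21 + 2*k² - 7)/2)*k) = 8 + 2*(((14 + 2*k²)/2)*k) = 8 + 2*((7 + k²)*k) = 8 + 2*(k*(7 + k²)) = 8 + 2*k*(7 + k²))
(w(21) + 1288)² = ((8 + 2*21*(7 + 21²)) + 1288)² = ((8 + 2*21*(7 + 441)) + 1288)² = ((8 + 2*21*448) + 1288)² = ((8 + 18816) + 1288)² = (18824 + 1288)² = 20112² = 404492544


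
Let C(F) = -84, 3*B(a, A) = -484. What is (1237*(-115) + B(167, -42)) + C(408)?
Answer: -427501/3 ≈ -1.4250e+5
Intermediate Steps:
B(a, A) = -484/3 (B(a, A) = (⅓)*(-484) = -484/3)
(1237*(-115) + B(167, -42)) + C(408) = (1237*(-115) - 484/3) - 84 = (-142255 - 484/3) - 84 = -427249/3 - 84 = -427501/3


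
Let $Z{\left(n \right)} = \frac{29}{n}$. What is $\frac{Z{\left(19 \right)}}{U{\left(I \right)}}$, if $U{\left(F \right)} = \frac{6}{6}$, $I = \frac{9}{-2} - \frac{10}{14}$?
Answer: $\frac{29}{19} \approx 1.5263$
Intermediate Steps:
$I = - \frac{73}{14}$ ($I = 9 \left(- \frac{1}{2}\right) - \frac{5}{7} = - \frac{9}{2} - \frac{5}{7} = - \frac{73}{14} \approx -5.2143$)
$U{\left(F \right)} = 1$ ($U{\left(F \right)} = 6 \cdot \frac{1}{6} = 1$)
$\frac{Z{\left(19 \right)}}{U{\left(I \right)}} = \frac{29 \cdot \frac{1}{19}}{1} = 29 \cdot \frac{1}{19} \cdot 1 = \frac{29}{19} \cdot 1 = \frac{29}{19}$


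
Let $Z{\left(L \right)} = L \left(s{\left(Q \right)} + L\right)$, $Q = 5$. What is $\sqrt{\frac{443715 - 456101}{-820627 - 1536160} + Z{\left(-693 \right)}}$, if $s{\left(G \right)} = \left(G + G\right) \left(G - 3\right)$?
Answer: $\frac{\sqrt{2590532061211868323}}{2356787} \approx 682.93$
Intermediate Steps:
$s{\left(G \right)} = 2 G \left(-3 + G\right)$
$Z{\left(L \right)} = L \left(20 + L\right)$ ($Z{\left(L \right)} = L \left(2 \cdot 5 \left(-3 + 5\right) + L\right) = L \left(2 \cdot 5 \cdot 2 + L\right) = L \left(20 + L\right)$)
$\sqrt{\frac{443715 - 456101}{-820627 - 1536160} + Z{\left(-693 \right)}} = \sqrt{\frac{443715 - 456101}{-820627 - 1536160} - 693 \left(20 - 693\right)} = \sqrt{- \frac{12386}{-2356787} - -466389} = \sqrt{\left(-12386\right) \left(- \frac{1}{2356787}\right) + 466389} = \sqrt{\frac{12386}{2356787} + 466389} = \sqrt{\frac{1099179544529}{2356787}} = \frac{\sqrt{2590532061211868323}}{2356787}$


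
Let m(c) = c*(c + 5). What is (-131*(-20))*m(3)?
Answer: 62880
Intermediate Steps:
m(c) = c*(5 + c)
(-131*(-20))*m(3) = (-131*(-20))*(3*(5 + 3)) = 2620*(3*8) = 2620*24 = 62880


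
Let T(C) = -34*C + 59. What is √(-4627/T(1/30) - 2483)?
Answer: I*√9852017/62 ≈ 50.626*I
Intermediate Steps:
T(C) = 59 - 34*C
√(-4627/T(1/30) - 2483) = √(-4627/(59 - 34/30) - 2483) = √(-4627/(59 - 34*1/30) - 2483) = √(-4627/(59 - 17/15) - 2483) = √(-4627/868/15 - 2483) = √(-4627*15/868 - 2483) = √(-9915/124 - 2483) = √(-317807/124) = I*√9852017/62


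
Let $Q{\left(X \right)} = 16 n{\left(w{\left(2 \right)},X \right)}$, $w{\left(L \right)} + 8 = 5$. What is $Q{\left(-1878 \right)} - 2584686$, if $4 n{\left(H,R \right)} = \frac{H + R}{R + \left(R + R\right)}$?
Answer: $- \frac{809006300}{313} \approx -2.5847 \cdot 10^{6}$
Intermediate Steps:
$w{\left(L \right)} = -3$ ($w{\left(L \right)} = -8 + 5 = -3$)
$n{\left(H,R \right)} = \frac{H + R}{12 R}$ ($n{\left(H,R \right)} = \frac{\left(H + R\right) \frac{1}{R + \left(R + R\right)}}{4} = \frac{\left(H + R\right) \frac{1}{R + 2 R}}{4} = \frac{\left(H + R\right) \frac{1}{3 R}}{4} = \frac{\frac{1}{3} \frac{1}{R} \left(H + R\right)}{4} = \frac{H + R}{12 R}$)
$Q{\left(X \right)} = \frac{4 \left(-3 + X\right)}{3 X}$ ($Q{\left(X \right)} = 16 \frac{-3 + X}{12 X} = \frac{4 \left(-3 + X\right)}{3 X}$)
$Q{\left(-1878 \right)} - 2584686 = \left(\frac{4}{3} - \frac{4}{-1878}\right) - 2584686 = \left(\frac{4}{3} - - \frac{2}{939}\right) - 2584686 = \left(\frac{4}{3} + \frac{2}{939}\right) - 2584686 = \frac{418}{313} - 2584686 = - \frac{809006300}{313}$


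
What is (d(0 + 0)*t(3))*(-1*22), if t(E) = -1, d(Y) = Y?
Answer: 0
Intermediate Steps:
(d(0 + 0)*t(3))*(-1*22) = ((0 + 0)*(-1))*(-1*22) = (0*(-1))*(-22) = 0*(-22) = 0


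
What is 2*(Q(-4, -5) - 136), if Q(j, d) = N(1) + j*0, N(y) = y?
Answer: -270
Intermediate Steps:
Q(j, d) = 1 (Q(j, d) = 1 + j*0 = 1 + 0 = 1)
2*(Q(-4, -5) - 136) = 2*(1 - 136) = 2*(-135) = -270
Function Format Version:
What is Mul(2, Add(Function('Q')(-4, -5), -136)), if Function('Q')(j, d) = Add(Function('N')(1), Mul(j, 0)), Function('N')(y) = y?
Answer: -270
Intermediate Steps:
Function('Q')(j, d) = 1 (Function('Q')(j, d) = Add(1, Mul(j, 0)) = Add(1, 0) = 1)
Mul(2, Add(Function('Q')(-4, -5), -136)) = Mul(2, Add(1, -136)) = Mul(2, -135) = -270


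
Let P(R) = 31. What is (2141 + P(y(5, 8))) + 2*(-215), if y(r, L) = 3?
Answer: 1742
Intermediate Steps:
(2141 + P(y(5, 8))) + 2*(-215) = (2141 + 31) + 2*(-215) = 2172 - 430 = 1742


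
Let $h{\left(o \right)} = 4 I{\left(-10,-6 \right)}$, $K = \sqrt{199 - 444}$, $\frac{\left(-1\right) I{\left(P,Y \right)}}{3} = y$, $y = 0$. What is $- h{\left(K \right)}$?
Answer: $0$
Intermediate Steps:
$I{\left(P,Y \right)} = 0$ ($I{\left(P,Y \right)} = \left(-3\right) 0 = 0$)
$K = 7 i \sqrt{5}$ ($K = \sqrt{-245} = 7 i \sqrt{5} \approx 15.652 i$)
$h{\left(o \right)} = 0$ ($h{\left(o \right)} = 4 \cdot 0 = 0$)
$- h{\left(K \right)} = \left(-1\right) 0 = 0$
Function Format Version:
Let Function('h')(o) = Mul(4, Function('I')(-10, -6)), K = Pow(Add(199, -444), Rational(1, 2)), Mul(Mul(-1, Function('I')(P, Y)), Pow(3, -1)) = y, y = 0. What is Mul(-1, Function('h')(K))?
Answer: 0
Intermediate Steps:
Function('I')(P, Y) = 0 (Function('I')(P, Y) = Mul(-3, 0) = 0)
K = Mul(7, I, Pow(5, Rational(1, 2))) (K = Pow(-245, Rational(1, 2)) = Mul(7, I, Pow(5, Rational(1, 2))) ≈ Mul(15.652, I))
Function('h')(o) = 0 (Function('h')(o) = Mul(4, 0) = 0)
Mul(-1, Function('h')(K)) = Mul(-1, 0) = 0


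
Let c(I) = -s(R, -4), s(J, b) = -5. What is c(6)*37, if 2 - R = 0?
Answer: 185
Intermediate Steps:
R = 2 (R = 2 - 1*0 = 2 + 0 = 2)
c(I) = 5 (c(I) = -1*(-5) = 5)
c(6)*37 = 5*37 = 185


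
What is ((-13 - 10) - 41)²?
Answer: 4096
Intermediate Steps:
((-13 - 10) - 41)² = (-23 - 41)² = (-64)² = 4096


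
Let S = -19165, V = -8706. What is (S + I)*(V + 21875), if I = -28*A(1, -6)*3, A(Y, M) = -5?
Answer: -246852905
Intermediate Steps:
I = 420 (I = -28*(-5)*3 = 140*3 = 420)
(S + I)*(V + 21875) = (-19165 + 420)*(-8706 + 21875) = -18745*13169 = -246852905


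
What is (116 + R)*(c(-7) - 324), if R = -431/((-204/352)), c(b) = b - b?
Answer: -4735152/17 ≈ -2.7854e+5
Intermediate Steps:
c(b) = 0
R = 37928/51 (R = -431/((-204*1/352)) = -431/(-51/88) = -431*(-88/51) = 37928/51 ≈ 743.69)
(116 + R)*(c(-7) - 324) = (116 + 37928/51)*(0 - 324) = (43844/51)*(-324) = -4735152/17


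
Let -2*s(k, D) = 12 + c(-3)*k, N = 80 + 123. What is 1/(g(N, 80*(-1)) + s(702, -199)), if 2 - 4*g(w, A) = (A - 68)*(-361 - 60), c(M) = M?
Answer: -2/29059 ≈ -6.8825e-5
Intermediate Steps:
N = 203
g(w, A) = -14313/2 + 421*A/4 (g(w, A) = 1/2 - (A - 68)*(-361 - 60)/4 = 1/2 - (-68 + A)*(-421)/4 = 1/2 - (28628 - 421*A)/4 = 1/2 + (-7157 + 421*A/4) = -14313/2 + 421*A/4)
s(k, D) = -6 + 3*k/2 (s(k, D) = -(12 - 3*k)/2 = -6 + 3*k/2)
1/(g(N, 80*(-1)) + s(702, -199)) = 1/((-14313/2 + 421*(80*(-1))/4) + (-6 + (3/2)*702)) = 1/((-14313/2 + (421/4)*(-80)) + (-6 + 1053)) = 1/((-14313/2 - 8420) + 1047) = 1/(-31153/2 + 1047) = 1/(-29059/2) = -2/29059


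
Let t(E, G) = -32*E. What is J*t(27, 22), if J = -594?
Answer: 513216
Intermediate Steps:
J*t(27, 22) = -(-19008)*27 = -594*(-864) = 513216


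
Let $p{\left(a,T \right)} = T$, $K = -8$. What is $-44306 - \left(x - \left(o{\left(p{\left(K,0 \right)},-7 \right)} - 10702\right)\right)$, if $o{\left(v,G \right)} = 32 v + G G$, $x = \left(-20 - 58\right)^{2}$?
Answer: $-61043$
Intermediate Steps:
$x = 6084$ ($x = \left(-78\right)^{2} = 6084$)
$o{\left(v,G \right)} = G^{2} + 32 v$ ($o{\left(v,G \right)} = 32 v + G^{2} = G^{2} + 32 v$)
$-44306 - \left(x - \left(o{\left(p{\left(K,0 \right)},-7 \right)} - 10702\right)\right) = -44306 - \left(6084 - \left(\left(\left(-7\right)^{2} + 32 \cdot 0\right) - 10702\right)\right) = -44306 - \left(6084 - \left(\left(49 + 0\right) - 10702\right)\right) = -44306 - \left(6084 - \left(49 - 10702\right)\right) = -44306 - \left(6084 - -10653\right) = -44306 - \left(6084 + 10653\right) = -44306 - 16737 = -61043$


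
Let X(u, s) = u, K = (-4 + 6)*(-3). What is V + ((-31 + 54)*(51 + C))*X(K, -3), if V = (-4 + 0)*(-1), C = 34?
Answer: -11726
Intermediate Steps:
K = -6 (K = 2*(-3) = -6)
V = 4 (V = -4*(-1) = 4)
V + ((-31 + 54)*(51 + C))*X(K, -3) = 4 + ((-31 + 54)*(51 + 34))*(-6) = 4 + (23*85)*(-6) = 4 + 1955*(-6) = 4 - 11730 = -11726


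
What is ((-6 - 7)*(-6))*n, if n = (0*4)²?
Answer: 0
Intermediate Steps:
n = 0 (n = 0² = 0)
((-6 - 7)*(-6))*n = ((-6 - 7)*(-6))*0 = -13*(-6)*0 = 78*0 = 0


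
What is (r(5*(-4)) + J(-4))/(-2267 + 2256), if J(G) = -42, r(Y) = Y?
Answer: 62/11 ≈ 5.6364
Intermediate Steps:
(r(5*(-4)) + J(-4))/(-2267 + 2256) = (5*(-4) - 42)/(-2267 + 2256) = (-20 - 42)/(-11) = -62*(-1/11) = 62/11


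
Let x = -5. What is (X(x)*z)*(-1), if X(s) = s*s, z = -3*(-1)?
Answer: -75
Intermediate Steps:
z = 3
X(s) = s²
(X(x)*z)*(-1) = ((-5)²*3)*(-1) = (25*3)*(-1) = 75*(-1) = -75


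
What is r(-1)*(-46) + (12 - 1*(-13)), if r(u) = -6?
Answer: 301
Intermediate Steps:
r(-1)*(-46) + (12 - 1*(-13)) = -6*(-46) + (12 - 1*(-13)) = 276 + (12 + 13) = 276 + 25 = 301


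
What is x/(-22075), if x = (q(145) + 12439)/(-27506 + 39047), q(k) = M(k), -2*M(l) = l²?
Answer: -3853/509535150 ≈ -7.5618e-6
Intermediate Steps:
M(l) = -l²/2
q(k) = -k²/2
x = 3853/23082 (x = (-½*145² + 12439)/(-27506 + 39047) = (-½*21025 + 12439)/11541 = (-21025/2 + 12439)*(1/11541) = (3853/2)*(1/11541) = 3853/23082 ≈ 0.16693)
x/(-22075) = (3853/23082)/(-22075) = (3853/23082)*(-1/22075) = -3853/509535150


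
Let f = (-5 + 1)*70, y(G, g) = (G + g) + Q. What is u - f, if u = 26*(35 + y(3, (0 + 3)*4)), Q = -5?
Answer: 1450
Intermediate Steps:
y(G, g) = -5 + G + g (y(G, g) = (G + g) - 5 = -5 + G + g)
f = -280 (f = -4*70 = -280)
u = 1170 (u = 26*(35 + (-5 + 3 + (0 + 3)*4)) = 26*(35 + (-5 + 3 + 3*4)) = 26*(35 + (-5 + 3 + 12)) = 26*(35 + 10) = 26*45 = 1170)
u - f = 1170 - 1*(-280) = 1170 + 280 = 1450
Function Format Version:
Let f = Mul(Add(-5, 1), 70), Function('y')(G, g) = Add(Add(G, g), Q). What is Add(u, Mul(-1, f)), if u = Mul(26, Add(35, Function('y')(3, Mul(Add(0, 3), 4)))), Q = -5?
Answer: 1450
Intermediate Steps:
Function('y')(G, g) = Add(-5, G, g) (Function('y')(G, g) = Add(Add(G, g), -5) = Add(-5, G, g))
f = -280 (f = Mul(-4, 70) = -280)
u = 1170 (u = Mul(26, Add(35, Add(-5, 3, Mul(Add(0, 3), 4)))) = Mul(26, Add(35, Add(-5, 3, Mul(3, 4)))) = Mul(26, Add(35, Add(-5, 3, 12))) = Mul(26, Add(35, 10)) = Mul(26, 45) = 1170)
Add(u, Mul(-1, f)) = Add(1170, Mul(-1, -280)) = Add(1170, 280) = 1450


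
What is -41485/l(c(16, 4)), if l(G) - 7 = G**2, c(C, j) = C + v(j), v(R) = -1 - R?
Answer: -41485/128 ≈ -324.10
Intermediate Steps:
c(C, j) = -1 + C - j (c(C, j) = C + (-1 - j) = -1 + C - j)
l(G) = 7 + G**2
-41485/l(c(16, 4)) = -41485/(7 + (-1 + 16 - 1*4)**2) = -41485/(7 + (-1 + 16 - 4)**2) = -41485/(7 + 11**2) = -41485/(7 + 121) = -41485/128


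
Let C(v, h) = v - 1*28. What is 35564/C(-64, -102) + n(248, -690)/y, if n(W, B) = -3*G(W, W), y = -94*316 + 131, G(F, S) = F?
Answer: -262916431/680179 ≈ -386.54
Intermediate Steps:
C(v, h) = -28 + v (C(v, h) = v - 28 = -28 + v)
y = -29573 (y = -29704 + 131 = -29573)
n(W, B) = -3*W
35564/C(-64, -102) + n(248, -690)/y = 35564/(-28 - 64) - 3*248/(-29573) = 35564/(-92) - 744*(-1/29573) = 35564*(-1/92) + 744/29573 = -8891/23 + 744/29573 = -262916431/680179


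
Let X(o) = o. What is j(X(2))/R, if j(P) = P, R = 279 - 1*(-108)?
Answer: 2/387 ≈ 0.0051680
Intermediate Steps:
R = 387 (R = 279 + 108 = 387)
j(X(2))/R = 2/387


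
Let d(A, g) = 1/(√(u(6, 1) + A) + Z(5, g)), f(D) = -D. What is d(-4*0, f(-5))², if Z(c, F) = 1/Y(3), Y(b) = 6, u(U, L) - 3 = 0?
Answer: 3924/11449 - 432*√3/11449 ≈ 0.27738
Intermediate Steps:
u(U, L) = 3 (u(U, L) = 3 + 0 = 3)
Z(c, F) = ⅙ (Z(c, F) = 1/6 = ⅙)
d(A, g) = 1/(⅙ + √(3 + A)) (d(A, g) = 1/(√(3 + A) + ⅙) = 1/(⅙ + √(3 + A)))
d(-4*0, f(-5))² = (6/(1 + 6*√(3 - 4*0)))² = (6/(1 + 6*√(3 + 0)))² = (6/(1 + 6*√3))² = 36/(1 + 6*√3)²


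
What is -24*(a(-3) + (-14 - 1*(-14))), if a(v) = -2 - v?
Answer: -24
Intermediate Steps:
-24*(a(-3) + (-14 - 1*(-14))) = -24*((-2 - 1*(-3)) + (-14 - 1*(-14))) = -24*((-2 + 3) + (-14 + 14)) = -24*(1 + 0) = -24*1 = -24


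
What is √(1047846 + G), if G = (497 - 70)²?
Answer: 5*√49207 ≈ 1109.1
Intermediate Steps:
G = 182329 (G = 427² = 182329)
√(1047846 + G) = √(1047846 + 182329) = √1230175 = 5*√49207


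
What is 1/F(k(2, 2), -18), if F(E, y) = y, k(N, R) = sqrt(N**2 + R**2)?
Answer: -1/18 ≈ -0.055556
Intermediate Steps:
1/F(k(2, 2), -18) = 1/(-18) = -1/18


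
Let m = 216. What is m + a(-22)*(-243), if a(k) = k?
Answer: 5562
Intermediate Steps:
m + a(-22)*(-243) = 216 - 22*(-243) = 216 + 5346 = 5562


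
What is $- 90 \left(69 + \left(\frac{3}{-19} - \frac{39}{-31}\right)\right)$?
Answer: $- \frac{3716010}{589} \approx -6309.0$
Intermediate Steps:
$- 90 \left(69 + \left(\frac{3}{-19} - \frac{39}{-31}\right)\right) = - 90 \left(69 + \left(3 \left(- \frac{1}{19}\right) - - \frac{39}{31}\right)\right) = - 90 \left(69 + \left(- \frac{3}{19} + \frac{39}{31}\right)\right) = - 90 \left(69 + \frac{648}{589}\right) = \left(-90\right) \frac{41289}{589} = - \frac{3716010}{589}$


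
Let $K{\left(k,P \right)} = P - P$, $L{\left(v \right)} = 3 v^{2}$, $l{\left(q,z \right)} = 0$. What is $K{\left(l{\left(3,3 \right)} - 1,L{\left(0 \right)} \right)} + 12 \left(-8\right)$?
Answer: $-96$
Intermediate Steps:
$K{\left(k,P \right)} = 0$
$K{\left(l{\left(3,3 \right)} - 1,L{\left(0 \right)} \right)} + 12 \left(-8\right) = 0 + 12 \left(-8\right) = 0 - 96 = -96$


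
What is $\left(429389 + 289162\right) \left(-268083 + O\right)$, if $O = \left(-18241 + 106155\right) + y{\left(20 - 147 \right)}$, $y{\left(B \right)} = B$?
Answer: $-129551871096$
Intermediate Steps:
$O = 87787$ ($O = \left(-18241 + 106155\right) + \left(20 - 147\right) = 87914 - 127 = 87787$)
$\left(429389 + 289162\right) \left(-268083 + O\right) = \left(429389 + 289162\right) \left(-268083 + 87787\right) = 718551 \left(-180296\right) = -129551871096$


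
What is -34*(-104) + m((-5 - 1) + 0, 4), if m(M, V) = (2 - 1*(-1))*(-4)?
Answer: 3524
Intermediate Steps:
m(M, V) = -12 (m(M, V) = (2 + 1)*(-4) = 3*(-4) = -12)
-34*(-104) + m((-5 - 1) + 0, 4) = -34*(-104) - 12 = 3536 - 12 = 3524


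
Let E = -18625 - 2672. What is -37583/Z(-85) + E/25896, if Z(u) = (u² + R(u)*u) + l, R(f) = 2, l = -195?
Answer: -1903651/302120 ≈ -6.3010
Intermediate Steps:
Z(u) = -195 + u² + 2*u (Z(u) = (u² + 2*u) - 195 = -195 + u² + 2*u)
E = -21297
-37583/Z(-85) + E/25896 = -37583/(-195 + (-85)² + 2*(-85)) - 21297/25896 = -37583/(-195 + 7225 - 170) - 21297*1/25896 = -37583/6860 - 7099/8632 = -37583*1/6860 - 7099/8632 = -767/140 - 7099/8632 = -1903651/302120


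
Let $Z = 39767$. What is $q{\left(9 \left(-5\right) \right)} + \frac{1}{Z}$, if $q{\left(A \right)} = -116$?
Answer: $- \frac{4612971}{39767} \approx -116.0$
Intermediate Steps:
$q{\left(9 \left(-5\right) \right)} + \frac{1}{Z} = -116 + \frac{1}{39767} = - \frac{4612971}{39767}$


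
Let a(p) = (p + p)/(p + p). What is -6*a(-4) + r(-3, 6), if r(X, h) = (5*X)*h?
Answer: -96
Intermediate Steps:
r(X, h) = 5*X*h
a(p) = 1 (a(p) = (2*p)/((2*p)) = (2*p)*(1/(2*p)) = 1)
-6*a(-4) + r(-3, 6) = -6*1 + 5*(-3)*6 = -6 - 90 = -96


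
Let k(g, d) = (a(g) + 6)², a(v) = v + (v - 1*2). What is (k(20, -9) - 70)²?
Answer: 3481956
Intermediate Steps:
a(v) = -2 + 2*v (a(v) = v + (v - 2) = v + (-2 + v) = -2 + 2*v)
k(g, d) = (4 + 2*g)² (k(g, d) = ((-2 + 2*g) + 6)² = (4 + 2*g)²)
(k(20, -9) - 70)² = (4*(2 + 20)² - 70)² = (4*22² - 70)² = (4*484 - 70)² = (1936 - 70)² = 1866² = 3481956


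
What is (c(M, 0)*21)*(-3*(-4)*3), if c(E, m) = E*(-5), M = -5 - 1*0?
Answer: 18900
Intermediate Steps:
M = -5 (M = -5 + 0 = -5)
c(E, m) = -5*E
(c(M, 0)*21)*(-3*(-4)*3) = (-5*(-5)*21)*(-3*(-4)*3) = (25*21)*(12*3) = 525*36 = 18900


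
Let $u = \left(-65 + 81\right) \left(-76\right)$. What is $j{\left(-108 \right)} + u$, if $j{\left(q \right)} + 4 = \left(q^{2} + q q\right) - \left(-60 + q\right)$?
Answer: $22276$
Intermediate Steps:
$j{\left(q \right)} = 56 - q + 2 q^{2}$ ($j{\left(q \right)} = -4 - \left(-60 + q - q^{2} - q q\right) = -4 - \left(-60 + q - 2 q^{2}\right) = -4 + \left(60 - q + 2 q^{2}\right) = 56 - q + 2 q^{2}$)
$u = -1216$ ($u = 16 \left(-76\right) = -1216$)
$j{\left(-108 \right)} + u = \left(56 - -108 + 2 \left(-108\right)^{2}\right) - 1216 = \left(56 + 108 + 2 \cdot 11664\right) - 1216 = \left(56 + 108 + 23328\right) - 1216 = 23492 - 1216 = 22276$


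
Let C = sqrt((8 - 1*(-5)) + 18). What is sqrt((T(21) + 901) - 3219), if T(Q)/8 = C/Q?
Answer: sqrt(-1022238 + 168*sqrt(31))/21 ≈ 48.124*I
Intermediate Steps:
C = sqrt(31) (C = sqrt((8 + 5) + 18) = sqrt(13 + 18) = sqrt(31) ≈ 5.5678)
T(Q) = 8*sqrt(31)/Q (T(Q) = 8*(sqrt(31)/Q) = 8*sqrt(31)/Q)
sqrt((T(21) + 901) - 3219) = sqrt((8*sqrt(31)/21 + 901) - 3219) = sqrt((901 + 8*sqrt(31)/21) - 3219) = sqrt(-2318 + 8*sqrt(31)/21)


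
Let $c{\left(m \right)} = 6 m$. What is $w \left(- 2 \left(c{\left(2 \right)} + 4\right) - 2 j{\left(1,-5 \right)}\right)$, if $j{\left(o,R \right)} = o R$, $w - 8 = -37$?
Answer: $638$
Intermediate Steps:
$w = -29$ ($w = 8 - 37 = -29$)
$j{\left(o,R \right)} = R o$
$w \left(- 2 \left(c{\left(2 \right)} + 4\right) - 2 j{\left(1,-5 \right)}\right) = - 29 \left(- 2 \left(6 \cdot 2 + 4\right) - 2 \left(\left(-5\right) 1\right)\right) = - 29 \left(- 2 \left(12 + 4\right) - -10\right) = - 29 \left(\left(-2\right) 16 + 10\right) = - 29 \left(-32 + 10\right) = \left(-29\right) \left(-22\right) = 638$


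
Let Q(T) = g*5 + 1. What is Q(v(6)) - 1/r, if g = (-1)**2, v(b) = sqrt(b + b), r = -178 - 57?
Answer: 1411/235 ≈ 6.0043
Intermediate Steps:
r = -235
v(b) = sqrt(2)*sqrt(b) (v(b) = sqrt(2*b) = sqrt(2)*sqrt(b))
g = 1
Q(T) = 6 (Q(T) = 1*5 + 1 = 5 + 1 = 6)
Q(v(6)) - 1/r = 6 - 1/(-235) = 6 - 1*(-1/235) = 6 + 1/235 = 1411/235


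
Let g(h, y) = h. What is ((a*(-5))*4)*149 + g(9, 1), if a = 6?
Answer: -17871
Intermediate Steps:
((a*(-5))*4)*149 + g(9, 1) = ((6*(-5))*4)*149 + 9 = -30*4*149 + 9 = -120*149 + 9 = -17880 + 9 = -17871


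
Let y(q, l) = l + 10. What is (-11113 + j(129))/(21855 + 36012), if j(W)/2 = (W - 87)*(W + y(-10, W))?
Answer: 11399/57867 ≈ 0.19699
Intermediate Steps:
y(q, l) = 10 + l
j(W) = 2*(-87 + W)*(10 + 2*W) (j(W) = 2*((W - 87)*(W + (10 + W))) = 2*((-87 + W)*(10 + 2*W)) = 2*(-87 + W)*(10 + 2*W))
(-11113 + j(129))/(21855 + 36012) = (-11113 + (-1740 - 328*129 + 4*129²))/(21855 + 36012) = (-11113 + (-1740 - 42312 + 4*16641))/57867 = (-11113 + (-1740 - 42312 + 66564))*(1/57867) = (-11113 + 22512)*(1/57867) = 11399*(1/57867) = 11399/57867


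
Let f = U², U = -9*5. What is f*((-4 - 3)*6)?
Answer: -85050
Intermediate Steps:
U = -45
f = 2025 (f = (-45)² = 2025)
f*((-4 - 3)*6) = 2025*((-4 - 3)*6) = 2025*(-7*6) = 2025*(-42) = -85050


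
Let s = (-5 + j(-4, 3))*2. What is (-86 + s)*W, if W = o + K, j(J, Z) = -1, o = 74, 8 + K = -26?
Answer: -3920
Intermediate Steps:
K = -34 (K = -8 - 26 = -34)
s = -12 (s = (-5 - 1)*2 = -6*2 = -12)
W = 40 (W = 74 - 34 = 40)
(-86 + s)*W = (-86 - 12)*40 = -98*40 = -3920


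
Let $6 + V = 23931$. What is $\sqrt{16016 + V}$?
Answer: $\sqrt{39941} \approx 199.85$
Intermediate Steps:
$V = 23925$ ($V = -6 + 23931 = 23925$)
$\sqrt{16016 + V} = \sqrt{16016 + 23925} = \sqrt{39941}$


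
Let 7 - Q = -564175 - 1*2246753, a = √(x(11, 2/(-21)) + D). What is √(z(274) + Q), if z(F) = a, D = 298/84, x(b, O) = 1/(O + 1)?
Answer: √(1790014651740 + 798*√2962974)/798 ≈ 1676.6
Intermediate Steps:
x(b, O) = 1/(1 + O)
D = 149/42 (D = 298*(1/84) = 149/42 ≈ 3.5476)
a = √2962974/798 (a = √(1/(1 + 2/(-21)) + 149/42) = √(1/(1 + 2*(-1/21)) + 149/42) = √(1/(1 - 2/21) + 149/42) = √(1/(19/21) + 149/42) = √(21/19 + 149/42) = √(3713/798) = √2962974/798 ≈ 2.1571)
z(F) = √2962974/798
Q = 2810935 (Q = 7 - (-564175 - 1*2246753) = 7 - (-564175 - 2246753) = 7 - 1*(-2810928) = 7 + 2810928 = 2810935)
√(z(274) + Q) = √(√2962974/798 + 2810935) = √(2810935 + √2962974/798)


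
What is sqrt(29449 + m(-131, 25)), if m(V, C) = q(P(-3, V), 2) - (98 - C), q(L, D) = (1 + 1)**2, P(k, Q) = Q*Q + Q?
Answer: 2*sqrt(7345) ≈ 171.41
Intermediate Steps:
P(k, Q) = Q + Q**2 (P(k, Q) = Q**2 + Q = Q + Q**2)
q(L, D) = 4 (q(L, D) = 2**2 = 4)
m(V, C) = -94 + C (m(V, C) = 4 - (98 - C) = 4 + (-98 + C) = -94 + C)
sqrt(29449 + m(-131, 25)) = sqrt(29449 + (-94 + 25)) = sqrt(29449 - 69) = sqrt(29380) = 2*sqrt(7345)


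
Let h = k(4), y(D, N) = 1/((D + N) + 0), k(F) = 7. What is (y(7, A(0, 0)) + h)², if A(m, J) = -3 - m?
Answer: 841/16 ≈ 52.563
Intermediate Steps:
y(D, N) = 1/(D + N)
h = 7
(y(7, A(0, 0)) + h)² = (1/(7 + (-3 - 1*0)) + 7)² = (1/(7 + (-3 + 0)) + 7)² = (1/(7 - 3) + 7)² = (1/4 + 7)² = (¼ + 7)² = (29/4)² = 841/16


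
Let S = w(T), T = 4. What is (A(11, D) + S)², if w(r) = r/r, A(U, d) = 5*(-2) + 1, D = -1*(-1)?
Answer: 64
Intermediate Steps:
D = 1
A(U, d) = -9 (A(U, d) = -10 + 1 = -9)
w(r) = 1
S = 1
(A(11, D) + S)² = (-9 + 1)² = (-8)² = 64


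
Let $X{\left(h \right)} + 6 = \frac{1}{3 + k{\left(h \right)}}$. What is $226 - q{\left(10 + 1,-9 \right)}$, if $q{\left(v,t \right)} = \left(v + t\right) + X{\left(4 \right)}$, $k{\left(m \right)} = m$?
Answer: $\frac{1609}{7} \approx 229.86$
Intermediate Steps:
$X{\left(h \right)} = -6 + \frac{1}{3 + h}$
$q{\left(v,t \right)} = - \frac{41}{7} + t + v$ ($q{\left(v,t \right)} = \left(v + t\right) + \frac{-17 - 24}{3 + 4} = \left(t + v\right) + \frac{-17 - 24}{7} = \left(t + v\right) + \frac{1}{7} \left(-41\right) = \left(t + v\right) - \frac{41}{7} = - \frac{41}{7} + t + v$)
$226 - q{\left(10 + 1,-9 \right)} = 226 - \left(- \frac{41}{7} - 9 + \left(10 + 1\right)\right) = 226 - \left(- \frac{41}{7} - 9 + 11\right) = 226 - - \frac{27}{7} = 226 + \frac{27}{7} = \frac{1609}{7}$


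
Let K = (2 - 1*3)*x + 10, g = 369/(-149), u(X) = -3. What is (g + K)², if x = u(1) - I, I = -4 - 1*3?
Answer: 275625/22201 ≈ 12.415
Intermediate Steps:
I = -7 (I = -4 - 3 = -7)
g = -369/149 (g = 369*(-1/149) = -369/149 ≈ -2.4765)
x = 4 (x = -3 - 1*(-7) = -3 + 7 = 4)
K = 6 (K = (2 - 1*3)*4 + 10 = (2 - 3)*4 + 10 = -1*4 + 10 = -4 + 10 = 6)
(g + K)² = (-369/149 + 6)² = (525/149)² = 275625/22201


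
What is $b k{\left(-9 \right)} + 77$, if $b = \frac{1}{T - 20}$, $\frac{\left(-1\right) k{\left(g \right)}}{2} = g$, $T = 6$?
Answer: $\frac{530}{7} \approx 75.714$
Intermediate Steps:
$k{\left(g \right)} = - 2 g$
$b = - \frac{1}{14}$ ($b = \frac{1}{6 - 20} = \frac{1}{-14} = - \frac{1}{14} \approx -0.071429$)
$b k{\left(-9 \right)} + 77 = - \frac{\left(-2\right) \left(-9\right)}{14} + 77 = \left(- \frac{1}{14}\right) 18 + 77 = - \frac{9}{7} + 77 = \frac{530}{7}$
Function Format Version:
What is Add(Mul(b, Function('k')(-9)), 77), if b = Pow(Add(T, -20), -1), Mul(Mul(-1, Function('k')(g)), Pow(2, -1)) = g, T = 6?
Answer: Rational(530, 7) ≈ 75.714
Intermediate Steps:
Function('k')(g) = Mul(-2, g)
b = Rational(-1, 14) (b = Pow(Add(6, -20), -1) = Pow(-14, -1) = Rational(-1, 14) ≈ -0.071429)
Add(Mul(b, Function('k')(-9)), 77) = Add(Mul(Rational(-1, 14), Mul(-2, -9)), 77) = Add(Mul(Rational(-1, 14), 18), 77) = Add(Rational(-9, 7), 77) = Rational(530, 7)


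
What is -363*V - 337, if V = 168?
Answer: -61321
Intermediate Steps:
-363*V - 337 = -363*168 - 337 = -60984 - 337 = -61321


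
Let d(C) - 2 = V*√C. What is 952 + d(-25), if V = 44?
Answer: 954 + 220*I ≈ 954.0 + 220.0*I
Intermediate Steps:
d(C) = 2 + 44*√C
952 + d(-25) = 952 + (2 + 44*√(-25)) = 952 + (2 + 44*(5*I)) = 952 + (2 + 220*I) = 954 + 220*I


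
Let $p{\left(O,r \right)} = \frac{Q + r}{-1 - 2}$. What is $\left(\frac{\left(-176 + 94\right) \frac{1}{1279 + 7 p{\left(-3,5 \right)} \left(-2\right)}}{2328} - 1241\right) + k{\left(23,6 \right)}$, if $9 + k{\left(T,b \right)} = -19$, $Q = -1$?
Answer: $- \frac{1916804237}{1510484} \approx -1269.0$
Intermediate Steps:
$k{\left(T,b \right)} = -28$ ($k{\left(T,b \right)} = -9 - 19 = -28$)
$p{\left(O,r \right)} = \frac{1}{3} - \frac{r}{3}$ ($p{\left(O,r \right)} = \frac{-1 + r}{-1 - 2} = \frac{-1 + r}{-3} = \left(-1 + r\right) \left(- \frac{1}{3}\right) = \frac{1}{3} - \frac{r}{3}$)
$\left(\frac{\left(-176 + 94\right) \frac{1}{1279 + 7 p{\left(-3,5 \right)} \left(-2\right)}}{2328} - 1241\right) + k{\left(23,6 \right)} = \left(\frac{\left(-176 + 94\right) \frac{1}{1279 + 7 \left(\frac{1}{3} - \frac{5}{3}\right) \left(-2\right)}}{2328} - 1241\right) - 28 = \left(- \frac{82}{1279 + 7 \left(\frac{1}{3} - \frac{5}{3}\right) \left(-2\right)} \frac{1}{2328} - 1241\right) - 28 = \left(- \frac{82}{1279 + 7 \left(- \frac{4}{3}\right) \left(-2\right)} \frac{1}{2328} - 1241\right) - 28 = \left(- \frac{82}{1279 - - \frac{56}{3}} \cdot \frac{1}{2328} - 1241\right) - 28 = \left(- \frac{82}{1279 + \frac{56}{3}} \cdot \frac{1}{2328} - 1241\right) - 28 = \left(- \frac{82}{\frac{3893}{3}} \cdot \frac{1}{2328} - 1241\right) - 28 = \left(\left(-82\right) \frac{3}{3893} \cdot \frac{1}{2328} - 1241\right) - 28 = \left(\left(- \frac{246}{3893}\right) \frac{1}{2328} - 1241\right) - 28 = \left(- \frac{41}{1510484} - 1241\right) - 28 = - \frac{1874510685}{1510484} - 28 = - \frac{1916804237}{1510484}$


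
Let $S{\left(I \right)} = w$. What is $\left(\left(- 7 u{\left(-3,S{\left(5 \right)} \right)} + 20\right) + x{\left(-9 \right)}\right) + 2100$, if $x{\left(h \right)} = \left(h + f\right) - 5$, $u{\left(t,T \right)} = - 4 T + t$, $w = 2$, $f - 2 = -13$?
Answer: $2172$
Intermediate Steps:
$f = -11$ ($f = 2 - 13 = -11$)
$S{\left(I \right)} = 2$
$u{\left(t,T \right)} = t - 4 T$
$x{\left(h \right)} = -16 + h$ ($x{\left(h \right)} = \left(h - 11\right) - 5 = \left(-11 + h\right) - 5 = -16 + h$)
$\left(\left(- 7 u{\left(-3,S{\left(5 \right)} \right)} + 20\right) + x{\left(-9 \right)}\right) + 2100 = \left(\left(- 7 \left(-3 - 8\right) + 20\right) - 25\right) + 2100 = \left(\left(\left(-7\right) \left(-11\right) + 20\right) - 25\right) + 2100 = \left(\left(77 + 20\right) - 25\right) + 2100 = \left(97 - 25\right) + 2100 = 72 + 2100 = 2172$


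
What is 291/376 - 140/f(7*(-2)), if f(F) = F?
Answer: 4051/376 ≈ 10.774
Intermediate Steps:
291/376 - 140/f(7*(-2)) = 291/376 - 140/(7*(-2)) = 291*(1/376) - 140/(-14) = 291/376 - 140*(-1/14) = 291/376 + 10 = 4051/376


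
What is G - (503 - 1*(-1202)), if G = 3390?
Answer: 1685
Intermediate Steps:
G - (503 - 1*(-1202)) = 3390 - (503 - 1*(-1202)) = 3390 - (503 + 1202) = 3390 - 1*1705 = 3390 - 1705 = 1685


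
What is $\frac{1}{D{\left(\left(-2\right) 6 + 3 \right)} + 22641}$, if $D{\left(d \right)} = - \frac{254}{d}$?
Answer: $\frac{9}{204023} \approx 4.4113 \cdot 10^{-5}$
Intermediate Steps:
$\frac{1}{D{\left(\left(-2\right) 6 + 3 \right)} + 22641} = \frac{1}{- \frac{254}{\left(-2\right) 6 + 3} + 22641} = \frac{1}{- \frac{254}{-12 + 3} + 22641} = \frac{1}{- \frac{254}{-9} + 22641} = \frac{1}{\left(-254\right) \left(- \frac{1}{9}\right) + 22641} = \frac{1}{\frac{254}{9} + 22641} = \frac{1}{\frac{204023}{9}} = \frac{9}{204023}$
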